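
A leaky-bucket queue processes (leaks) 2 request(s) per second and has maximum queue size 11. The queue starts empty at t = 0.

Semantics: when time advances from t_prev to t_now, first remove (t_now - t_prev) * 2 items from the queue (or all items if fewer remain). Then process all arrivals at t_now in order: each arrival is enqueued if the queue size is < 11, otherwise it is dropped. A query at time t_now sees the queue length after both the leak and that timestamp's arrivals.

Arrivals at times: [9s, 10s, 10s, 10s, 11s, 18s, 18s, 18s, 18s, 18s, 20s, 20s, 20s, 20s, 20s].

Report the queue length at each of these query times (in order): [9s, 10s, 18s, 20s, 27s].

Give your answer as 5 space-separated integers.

Answer: 1 3 5 6 0

Derivation:
Queue lengths at query times:
  query t=9s: backlog = 1
  query t=10s: backlog = 3
  query t=18s: backlog = 5
  query t=20s: backlog = 6
  query t=27s: backlog = 0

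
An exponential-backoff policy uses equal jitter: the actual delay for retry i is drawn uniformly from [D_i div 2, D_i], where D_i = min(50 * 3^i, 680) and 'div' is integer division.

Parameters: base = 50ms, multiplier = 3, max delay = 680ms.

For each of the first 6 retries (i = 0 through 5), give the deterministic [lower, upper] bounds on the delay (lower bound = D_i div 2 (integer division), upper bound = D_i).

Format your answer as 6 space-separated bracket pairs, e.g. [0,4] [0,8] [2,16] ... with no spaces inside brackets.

Answer: [25,50] [75,150] [225,450] [340,680] [340,680] [340,680]

Derivation:
Computing bounds per retry:
  i=0: D_i=min(50*3^0,680)=50, bounds=[25,50]
  i=1: D_i=min(50*3^1,680)=150, bounds=[75,150]
  i=2: D_i=min(50*3^2,680)=450, bounds=[225,450]
  i=3: D_i=min(50*3^3,680)=680, bounds=[340,680]
  i=4: D_i=min(50*3^4,680)=680, bounds=[340,680]
  i=5: D_i=min(50*3^5,680)=680, bounds=[340,680]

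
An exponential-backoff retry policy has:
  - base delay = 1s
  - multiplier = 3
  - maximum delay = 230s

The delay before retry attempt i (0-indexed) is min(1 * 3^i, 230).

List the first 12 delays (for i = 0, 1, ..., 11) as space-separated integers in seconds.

Computing each delay:
  i=0: min(1*3^0, 230) = 1
  i=1: min(1*3^1, 230) = 3
  i=2: min(1*3^2, 230) = 9
  i=3: min(1*3^3, 230) = 27
  i=4: min(1*3^4, 230) = 81
  i=5: min(1*3^5, 230) = 230
  i=6: min(1*3^6, 230) = 230
  i=7: min(1*3^7, 230) = 230
  i=8: min(1*3^8, 230) = 230
  i=9: min(1*3^9, 230) = 230
  i=10: min(1*3^10, 230) = 230
  i=11: min(1*3^11, 230) = 230

Answer: 1 3 9 27 81 230 230 230 230 230 230 230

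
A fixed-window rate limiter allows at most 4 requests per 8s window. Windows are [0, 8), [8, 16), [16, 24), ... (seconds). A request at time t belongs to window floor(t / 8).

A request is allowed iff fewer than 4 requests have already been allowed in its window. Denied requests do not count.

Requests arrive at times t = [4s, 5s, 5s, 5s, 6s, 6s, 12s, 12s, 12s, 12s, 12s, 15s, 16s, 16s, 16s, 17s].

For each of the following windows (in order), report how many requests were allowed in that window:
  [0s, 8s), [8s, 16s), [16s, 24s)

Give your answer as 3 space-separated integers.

Processing requests:
  req#1 t=4s (window 0): ALLOW
  req#2 t=5s (window 0): ALLOW
  req#3 t=5s (window 0): ALLOW
  req#4 t=5s (window 0): ALLOW
  req#5 t=6s (window 0): DENY
  req#6 t=6s (window 0): DENY
  req#7 t=12s (window 1): ALLOW
  req#8 t=12s (window 1): ALLOW
  req#9 t=12s (window 1): ALLOW
  req#10 t=12s (window 1): ALLOW
  req#11 t=12s (window 1): DENY
  req#12 t=15s (window 1): DENY
  req#13 t=16s (window 2): ALLOW
  req#14 t=16s (window 2): ALLOW
  req#15 t=16s (window 2): ALLOW
  req#16 t=17s (window 2): ALLOW

Allowed counts by window: 4 4 4

Answer: 4 4 4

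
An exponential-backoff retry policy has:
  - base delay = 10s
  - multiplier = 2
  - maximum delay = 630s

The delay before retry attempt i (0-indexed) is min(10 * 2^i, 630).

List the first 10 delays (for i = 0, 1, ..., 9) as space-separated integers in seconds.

Computing each delay:
  i=0: min(10*2^0, 630) = 10
  i=1: min(10*2^1, 630) = 20
  i=2: min(10*2^2, 630) = 40
  i=3: min(10*2^3, 630) = 80
  i=4: min(10*2^4, 630) = 160
  i=5: min(10*2^5, 630) = 320
  i=6: min(10*2^6, 630) = 630
  i=7: min(10*2^7, 630) = 630
  i=8: min(10*2^8, 630) = 630
  i=9: min(10*2^9, 630) = 630

Answer: 10 20 40 80 160 320 630 630 630 630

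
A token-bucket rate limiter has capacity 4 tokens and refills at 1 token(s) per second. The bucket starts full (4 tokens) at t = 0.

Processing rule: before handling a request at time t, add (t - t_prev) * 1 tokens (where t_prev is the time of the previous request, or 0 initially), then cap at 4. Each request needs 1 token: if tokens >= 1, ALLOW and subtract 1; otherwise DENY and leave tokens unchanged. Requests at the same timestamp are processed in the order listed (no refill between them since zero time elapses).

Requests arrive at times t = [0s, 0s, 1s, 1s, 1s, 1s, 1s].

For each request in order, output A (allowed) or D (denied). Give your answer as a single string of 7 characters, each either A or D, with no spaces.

Answer: AAAAADD

Derivation:
Simulating step by step:
  req#1 t=0s: ALLOW
  req#2 t=0s: ALLOW
  req#3 t=1s: ALLOW
  req#4 t=1s: ALLOW
  req#5 t=1s: ALLOW
  req#6 t=1s: DENY
  req#7 t=1s: DENY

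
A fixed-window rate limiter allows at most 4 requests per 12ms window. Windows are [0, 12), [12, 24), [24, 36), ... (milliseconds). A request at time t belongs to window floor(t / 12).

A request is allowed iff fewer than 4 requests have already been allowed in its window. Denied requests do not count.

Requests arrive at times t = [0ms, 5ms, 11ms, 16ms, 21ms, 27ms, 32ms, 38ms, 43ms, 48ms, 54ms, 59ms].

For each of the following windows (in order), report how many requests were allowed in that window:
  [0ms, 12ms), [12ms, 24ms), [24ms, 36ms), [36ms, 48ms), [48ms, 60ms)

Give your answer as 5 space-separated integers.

Answer: 3 2 2 2 3

Derivation:
Processing requests:
  req#1 t=0ms (window 0): ALLOW
  req#2 t=5ms (window 0): ALLOW
  req#3 t=11ms (window 0): ALLOW
  req#4 t=16ms (window 1): ALLOW
  req#5 t=21ms (window 1): ALLOW
  req#6 t=27ms (window 2): ALLOW
  req#7 t=32ms (window 2): ALLOW
  req#8 t=38ms (window 3): ALLOW
  req#9 t=43ms (window 3): ALLOW
  req#10 t=48ms (window 4): ALLOW
  req#11 t=54ms (window 4): ALLOW
  req#12 t=59ms (window 4): ALLOW

Allowed counts by window: 3 2 2 2 3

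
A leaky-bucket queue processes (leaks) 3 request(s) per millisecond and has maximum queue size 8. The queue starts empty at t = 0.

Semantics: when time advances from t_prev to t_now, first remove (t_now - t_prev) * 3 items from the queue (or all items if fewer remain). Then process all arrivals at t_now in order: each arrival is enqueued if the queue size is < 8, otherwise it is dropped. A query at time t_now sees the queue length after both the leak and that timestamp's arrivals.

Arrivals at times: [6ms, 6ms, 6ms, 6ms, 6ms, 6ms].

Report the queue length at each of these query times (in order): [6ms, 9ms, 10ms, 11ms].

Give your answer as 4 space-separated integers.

Answer: 6 0 0 0

Derivation:
Queue lengths at query times:
  query t=6ms: backlog = 6
  query t=9ms: backlog = 0
  query t=10ms: backlog = 0
  query t=11ms: backlog = 0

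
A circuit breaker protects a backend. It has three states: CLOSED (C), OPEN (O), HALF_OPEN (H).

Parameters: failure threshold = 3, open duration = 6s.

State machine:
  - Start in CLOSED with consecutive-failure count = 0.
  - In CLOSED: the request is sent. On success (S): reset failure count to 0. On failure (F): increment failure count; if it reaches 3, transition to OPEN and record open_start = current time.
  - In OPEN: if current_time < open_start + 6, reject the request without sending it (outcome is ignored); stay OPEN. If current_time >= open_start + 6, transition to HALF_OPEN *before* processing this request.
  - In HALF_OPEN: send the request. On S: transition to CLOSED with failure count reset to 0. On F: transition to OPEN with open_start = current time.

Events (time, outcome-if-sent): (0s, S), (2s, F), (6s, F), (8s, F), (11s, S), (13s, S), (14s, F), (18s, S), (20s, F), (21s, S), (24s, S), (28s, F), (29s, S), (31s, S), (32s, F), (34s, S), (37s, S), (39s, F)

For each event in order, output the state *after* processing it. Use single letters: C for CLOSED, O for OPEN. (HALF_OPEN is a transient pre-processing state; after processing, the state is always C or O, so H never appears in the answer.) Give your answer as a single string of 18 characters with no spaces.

Answer: CCCOOOOOOOOOOOOCCC

Derivation:
State after each event:
  event#1 t=0s outcome=S: state=CLOSED
  event#2 t=2s outcome=F: state=CLOSED
  event#3 t=6s outcome=F: state=CLOSED
  event#4 t=8s outcome=F: state=OPEN
  event#5 t=11s outcome=S: state=OPEN
  event#6 t=13s outcome=S: state=OPEN
  event#7 t=14s outcome=F: state=OPEN
  event#8 t=18s outcome=S: state=OPEN
  event#9 t=20s outcome=F: state=OPEN
  event#10 t=21s outcome=S: state=OPEN
  event#11 t=24s outcome=S: state=OPEN
  event#12 t=28s outcome=F: state=OPEN
  event#13 t=29s outcome=S: state=OPEN
  event#14 t=31s outcome=S: state=OPEN
  event#15 t=32s outcome=F: state=OPEN
  event#16 t=34s outcome=S: state=CLOSED
  event#17 t=37s outcome=S: state=CLOSED
  event#18 t=39s outcome=F: state=CLOSED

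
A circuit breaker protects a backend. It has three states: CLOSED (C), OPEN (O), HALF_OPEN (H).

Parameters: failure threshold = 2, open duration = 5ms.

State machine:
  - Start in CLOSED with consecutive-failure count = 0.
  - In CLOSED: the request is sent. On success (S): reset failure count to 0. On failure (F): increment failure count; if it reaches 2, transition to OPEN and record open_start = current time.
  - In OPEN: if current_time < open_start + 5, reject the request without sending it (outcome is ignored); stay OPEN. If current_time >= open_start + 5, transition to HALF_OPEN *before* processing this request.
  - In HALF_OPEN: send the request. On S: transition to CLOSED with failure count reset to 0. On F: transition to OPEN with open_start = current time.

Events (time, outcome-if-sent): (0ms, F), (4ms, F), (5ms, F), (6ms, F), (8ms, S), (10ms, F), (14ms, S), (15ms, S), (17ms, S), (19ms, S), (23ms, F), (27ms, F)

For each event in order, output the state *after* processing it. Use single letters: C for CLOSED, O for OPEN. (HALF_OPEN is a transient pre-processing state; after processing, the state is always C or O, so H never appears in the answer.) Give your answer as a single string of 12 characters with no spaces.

State after each event:
  event#1 t=0ms outcome=F: state=CLOSED
  event#2 t=4ms outcome=F: state=OPEN
  event#3 t=5ms outcome=F: state=OPEN
  event#4 t=6ms outcome=F: state=OPEN
  event#5 t=8ms outcome=S: state=OPEN
  event#6 t=10ms outcome=F: state=OPEN
  event#7 t=14ms outcome=S: state=OPEN
  event#8 t=15ms outcome=S: state=CLOSED
  event#9 t=17ms outcome=S: state=CLOSED
  event#10 t=19ms outcome=S: state=CLOSED
  event#11 t=23ms outcome=F: state=CLOSED
  event#12 t=27ms outcome=F: state=OPEN

Answer: COOOOOOCCCCO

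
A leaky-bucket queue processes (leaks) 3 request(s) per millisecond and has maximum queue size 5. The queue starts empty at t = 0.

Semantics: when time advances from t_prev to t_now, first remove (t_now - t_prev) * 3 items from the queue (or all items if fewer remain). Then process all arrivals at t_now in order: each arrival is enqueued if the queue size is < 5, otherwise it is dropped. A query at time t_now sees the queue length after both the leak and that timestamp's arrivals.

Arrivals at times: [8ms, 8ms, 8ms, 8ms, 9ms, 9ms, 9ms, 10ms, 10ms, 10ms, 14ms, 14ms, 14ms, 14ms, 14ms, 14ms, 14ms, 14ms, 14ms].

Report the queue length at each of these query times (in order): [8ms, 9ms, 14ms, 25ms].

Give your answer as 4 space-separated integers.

Answer: 4 4 5 0

Derivation:
Queue lengths at query times:
  query t=8ms: backlog = 4
  query t=9ms: backlog = 4
  query t=14ms: backlog = 5
  query t=25ms: backlog = 0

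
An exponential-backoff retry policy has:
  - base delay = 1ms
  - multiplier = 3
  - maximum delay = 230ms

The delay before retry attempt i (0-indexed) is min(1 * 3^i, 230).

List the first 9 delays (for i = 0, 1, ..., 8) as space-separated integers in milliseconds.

Answer: 1 3 9 27 81 230 230 230 230

Derivation:
Computing each delay:
  i=0: min(1*3^0, 230) = 1
  i=1: min(1*3^1, 230) = 3
  i=2: min(1*3^2, 230) = 9
  i=3: min(1*3^3, 230) = 27
  i=4: min(1*3^4, 230) = 81
  i=5: min(1*3^5, 230) = 230
  i=6: min(1*3^6, 230) = 230
  i=7: min(1*3^7, 230) = 230
  i=8: min(1*3^8, 230) = 230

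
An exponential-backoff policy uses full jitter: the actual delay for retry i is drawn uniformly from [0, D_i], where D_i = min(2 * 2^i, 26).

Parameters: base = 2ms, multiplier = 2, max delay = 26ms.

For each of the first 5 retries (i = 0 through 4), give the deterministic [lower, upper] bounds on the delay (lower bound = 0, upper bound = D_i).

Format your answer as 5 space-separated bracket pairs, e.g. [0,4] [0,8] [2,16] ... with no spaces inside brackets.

Computing bounds per retry:
  i=0: D_i=min(2*2^0,26)=2, bounds=[0,2]
  i=1: D_i=min(2*2^1,26)=4, bounds=[0,4]
  i=2: D_i=min(2*2^2,26)=8, bounds=[0,8]
  i=3: D_i=min(2*2^3,26)=16, bounds=[0,16]
  i=4: D_i=min(2*2^4,26)=26, bounds=[0,26]

Answer: [0,2] [0,4] [0,8] [0,16] [0,26]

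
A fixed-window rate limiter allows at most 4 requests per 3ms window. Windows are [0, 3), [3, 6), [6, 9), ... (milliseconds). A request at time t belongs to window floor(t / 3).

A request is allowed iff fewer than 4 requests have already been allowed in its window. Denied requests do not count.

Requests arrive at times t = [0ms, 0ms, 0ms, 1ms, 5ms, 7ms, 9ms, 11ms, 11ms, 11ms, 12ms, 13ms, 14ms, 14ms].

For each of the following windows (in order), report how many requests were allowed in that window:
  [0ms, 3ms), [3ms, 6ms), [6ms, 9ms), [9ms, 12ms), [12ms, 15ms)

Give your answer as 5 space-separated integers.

Processing requests:
  req#1 t=0ms (window 0): ALLOW
  req#2 t=0ms (window 0): ALLOW
  req#3 t=0ms (window 0): ALLOW
  req#4 t=1ms (window 0): ALLOW
  req#5 t=5ms (window 1): ALLOW
  req#6 t=7ms (window 2): ALLOW
  req#7 t=9ms (window 3): ALLOW
  req#8 t=11ms (window 3): ALLOW
  req#9 t=11ms (window 3): ALLOW
  req#10 t=11ms (window 3): ALLOW
  req#11 t=12ms (window 4): ALLOW
  req#12 t=13ms (window 4): ALLOW
  req#13 t=14ms (window 4): ALLOW
  req#14 t=14ms (window 4): ALLOW

Allowed counts by window: 4 1 1 4 4

Answer: 4 1 1 4 4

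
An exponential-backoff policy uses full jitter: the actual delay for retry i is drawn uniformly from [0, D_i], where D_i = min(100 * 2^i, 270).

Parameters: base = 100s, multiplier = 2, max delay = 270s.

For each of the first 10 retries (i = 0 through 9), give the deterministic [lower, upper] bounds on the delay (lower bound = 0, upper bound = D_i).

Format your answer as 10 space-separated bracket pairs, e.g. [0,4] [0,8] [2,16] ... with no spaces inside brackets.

Computing bounds per retry:
  i=0: D_i=min(100*2^0,270)=100, bounds=[0,100]
  i=1: D_i=min(100*2^1,270)=200, bounds=[0,200]
  i=2: D_i=min(100*2^2,270)=270, bounds=[0,270]
  i=3: D_i=min(100*2^3,270)=270, bounds=[0,270]
  i=4: D_i=min(100*2^4,270)=270, bounds=[0,270]
  i=5: D_i=min(100*2^5,270)=270, bounds=[0,270]
  i=6: D_i=min(100*2^6,270)=270, bounds=[0,270]
  i=7: D_i=min(100*2^7,270)=270, bounds=[0,270]
  i=8: D_i=min(100*2^8,270)=270, bounds=[0,270]
  i=9: D_i=min(100*2^9,270)=270, bounds=[0,270]

Answer: [0,100] [0,200] [0,270] [0,270] [0,270] [0,270] [0,270] [0,270] [0,270] [0,270]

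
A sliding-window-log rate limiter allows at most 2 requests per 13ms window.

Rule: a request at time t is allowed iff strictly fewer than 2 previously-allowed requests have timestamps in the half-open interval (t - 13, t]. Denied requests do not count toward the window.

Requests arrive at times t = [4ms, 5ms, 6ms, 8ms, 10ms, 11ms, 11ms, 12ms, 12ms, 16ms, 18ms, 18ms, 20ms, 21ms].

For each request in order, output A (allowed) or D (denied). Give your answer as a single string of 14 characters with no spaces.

Tracking allowed requests in the window:
  req#1 t=4ms: ALLOW
  req#2 t=5ms: ALLOW
  req#3 t=6ms: DENY
  req#4 t=8ms: DENY
  req#5 t=10ms: DENY
  req#6 t=11ms: DENY
  req#7 t=11ms: DENY
  req#8 t=12ms: DENY
  req#9 t=12ms: DENY
  req#10 t=16ms: DENY
  req#11 t=18ms: ALLOW
  req#12 t=18ms: ALLOW
  req#13 t=20ms: DENY
  req#14 t=21ms: DENY

Answer: AADDDDDDDDAADD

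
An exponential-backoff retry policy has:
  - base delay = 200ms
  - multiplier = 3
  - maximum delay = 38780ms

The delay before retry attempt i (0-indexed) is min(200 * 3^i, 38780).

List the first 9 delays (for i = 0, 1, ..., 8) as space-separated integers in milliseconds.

Answer: 200 600 1800 5400 16200 38780 38780 38780 38780

Derivation:
Computing each delay:
  i=0: min(200*3^0, 38780) = 200
  i=1: min(200*3^1, 38780) = 600
  i=2: min(200*3^2, 38780) = 1800
  i=3: min(200*3^3, 38780) = 5400
  i=4: min(200*3^4, 38780) = 16200
  i=5: min(200*3^5, 38780) = 38780
  i=6: min(200*3^6, 38780) = 38780
  i=7: min(200*3^7, 38780) = 38780
  i=8: min(200*3^8, 38780) = 38780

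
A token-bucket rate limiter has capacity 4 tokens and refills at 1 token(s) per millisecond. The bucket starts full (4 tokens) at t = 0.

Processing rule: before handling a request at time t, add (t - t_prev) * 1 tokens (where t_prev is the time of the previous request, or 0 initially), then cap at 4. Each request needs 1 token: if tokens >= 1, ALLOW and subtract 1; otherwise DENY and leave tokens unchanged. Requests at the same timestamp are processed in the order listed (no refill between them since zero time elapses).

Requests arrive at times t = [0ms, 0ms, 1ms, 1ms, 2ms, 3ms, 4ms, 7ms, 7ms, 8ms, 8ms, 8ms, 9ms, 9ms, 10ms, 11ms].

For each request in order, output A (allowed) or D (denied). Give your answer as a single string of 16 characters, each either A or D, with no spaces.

Simulating step by step:
  req#1 t=0ms: ALLOW
  req#2 t=0ms: ALLOW
  req#3 t=1ms: ALLOW
  req#4 t=1ms: ALLOW
  req#5 t=2ms: ALLOW
  req#6 t=3ms: ALLOW
  req#7 t=4ms: ALLOW
  req#8 t=7ms: ALLOW
  req#9 t=7ms: ALLOW
  req#10 t=8ms: ALLOW
  req#11 t=8ms: ALLOW
  req#12 t=8ms: ALLOW
  req#13 t=9ms: ALLOW
  req#14 t=9ms: DENY
  req#15 t=10ms: ALLOW
  req#16 t=11ms: ALLOW

Answer: AAAAAAAAAAAAADAA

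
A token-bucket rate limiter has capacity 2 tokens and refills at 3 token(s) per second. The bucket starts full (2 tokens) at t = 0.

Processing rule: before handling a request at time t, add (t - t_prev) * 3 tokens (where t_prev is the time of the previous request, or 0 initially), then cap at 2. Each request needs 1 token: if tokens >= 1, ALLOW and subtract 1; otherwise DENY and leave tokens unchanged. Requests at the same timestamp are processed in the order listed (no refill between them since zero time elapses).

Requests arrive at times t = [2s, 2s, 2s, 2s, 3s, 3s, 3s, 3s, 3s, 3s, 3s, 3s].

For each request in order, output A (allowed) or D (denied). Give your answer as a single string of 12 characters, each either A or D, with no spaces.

Simulating step by step:
  req#1 t=2s: ALLOW
  req#2 t=2s: ALLOW
  req#3 t=2s: DENY
  req#4 t=2s: DENY
  req#5 t=3s: ALLOW
  req#6 t=3s: ALLOW
  req#7 t=3s: DENY
  req#8 t=3s: DENY
  req#9 t=3s: DENY
  req#10 t=3s: DENY
  req#11 t=3s: DENY
  req#12 t=3s: DENY

Answer: AADDAADDDDDD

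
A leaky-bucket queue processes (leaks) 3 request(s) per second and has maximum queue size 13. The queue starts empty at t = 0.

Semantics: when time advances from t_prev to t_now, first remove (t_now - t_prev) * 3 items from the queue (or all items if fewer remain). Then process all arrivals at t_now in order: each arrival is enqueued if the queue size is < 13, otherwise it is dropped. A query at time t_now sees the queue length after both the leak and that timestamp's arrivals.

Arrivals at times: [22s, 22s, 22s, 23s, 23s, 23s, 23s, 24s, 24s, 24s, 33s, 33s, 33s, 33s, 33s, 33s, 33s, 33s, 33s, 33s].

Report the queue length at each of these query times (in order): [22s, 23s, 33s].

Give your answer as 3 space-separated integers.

Answer: 3 4 10

Derivation:
Queue lengths at query times:
  query t=22s: backlog = 3
  query t=23s: backlog = 4
  query t=33s: backlog = 10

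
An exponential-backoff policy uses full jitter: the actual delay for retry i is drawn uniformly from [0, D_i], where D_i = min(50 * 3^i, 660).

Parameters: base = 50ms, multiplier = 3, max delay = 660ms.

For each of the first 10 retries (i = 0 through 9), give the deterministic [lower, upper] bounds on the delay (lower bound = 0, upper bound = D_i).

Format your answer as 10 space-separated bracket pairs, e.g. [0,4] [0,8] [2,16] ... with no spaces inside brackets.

Computing bounds per retry:
  i=0: D_i=min(50*3^0,660)=50, bounds=[0,50]
  i=1: D_i=min(50*3^1,660)=150, bounds=[0,150]
  i=2: D_i=min(50*3^2,660)=450, bounds=[0,450]
  i=3: D_i=min(50*3^3,660)=660, bounds=[0,660]
  i=4: D_i=min(50*3^4,660)=660, bounds=[0,660]
  i=5: D_i=min(50*3^5,660)=660, bounds=[0,660]
  i=6: D_i=min(50*3^6,660)=660, bounds=[0,660]
  i=7: D_i=min(50*3^7,660)=660, bounds=[0,660]
  i=8: D_i=min(50*3^8,660)=660, bounds=[0,660]
  i=9: D_i=min(50*3^9,660)=660, bounds=[0,660]

Answer: [0,50] [0,150] [0,450] [0,660] [0,660] [0,660] [0,660] [0,660] [0,660] [0,660]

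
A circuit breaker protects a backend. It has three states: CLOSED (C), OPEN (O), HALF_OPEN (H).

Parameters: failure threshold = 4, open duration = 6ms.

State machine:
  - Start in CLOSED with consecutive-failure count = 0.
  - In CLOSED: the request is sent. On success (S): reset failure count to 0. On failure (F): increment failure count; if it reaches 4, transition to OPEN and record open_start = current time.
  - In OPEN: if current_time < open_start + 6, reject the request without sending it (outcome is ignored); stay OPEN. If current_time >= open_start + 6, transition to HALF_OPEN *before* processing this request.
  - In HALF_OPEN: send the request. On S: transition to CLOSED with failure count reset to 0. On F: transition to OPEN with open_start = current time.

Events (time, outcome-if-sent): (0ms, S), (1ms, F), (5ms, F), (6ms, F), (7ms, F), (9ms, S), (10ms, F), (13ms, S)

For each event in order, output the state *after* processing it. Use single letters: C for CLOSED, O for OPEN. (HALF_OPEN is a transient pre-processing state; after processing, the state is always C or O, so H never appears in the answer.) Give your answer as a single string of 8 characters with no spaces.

State after each event:
  event#1 t=0ms outcome=S: state=CLOSED
  event#2 t=1ms outcome=F: state=CLOSED
  event#3 t=5ms outcome=F: state=CLOSED
  event#4 t=6ms outcome=F: state=CLOSED
  event#5 t=7ms outcome=F: state=OPEN
  event#6 t=9ms outcome=S: state=OPEN
  event#7 t=10ms outcome=F: state=OPEN
  event#8 t=13ms outcome=S: state=CLOSED

Answer: CCCCOOOC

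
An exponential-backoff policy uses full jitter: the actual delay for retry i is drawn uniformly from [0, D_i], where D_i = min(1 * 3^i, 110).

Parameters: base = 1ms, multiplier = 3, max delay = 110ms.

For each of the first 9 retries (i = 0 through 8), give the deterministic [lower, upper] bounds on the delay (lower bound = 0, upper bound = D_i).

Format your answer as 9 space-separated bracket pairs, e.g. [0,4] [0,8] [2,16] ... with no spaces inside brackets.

Computing bounds per retry:
  i=0: D_i=min(1*3^0,110)=1, bounds=[0,1]
  i=1: D_i=min(1*3^1,110)=3, bounds=[0,3]
  i=2: D_i=min(1*3^2,110)=9, bounds=[0,9]
  i=3: D_i=min(1*3^3,110)=27, bounds=[0,27]
  i=4: D_i=min(1*3^4,110)=81, bounds=[0,81]
  i=5: D_i=min(1*3^5,110)=110, bounds=[0,110]
  i=6: D_i=min(1*3^6,110)=110, bounds=[0,110]
  i=7: D_i=min(1*3^7,110)=110, bounds=[0,110]
  i=8: D_i=min(1*3^8,110)=110, bounds=[0,110]

Answer: [0,1] [0,3] [0,9] [0,27] [0,81] [0,110] [0,110] [0,110] [0,110]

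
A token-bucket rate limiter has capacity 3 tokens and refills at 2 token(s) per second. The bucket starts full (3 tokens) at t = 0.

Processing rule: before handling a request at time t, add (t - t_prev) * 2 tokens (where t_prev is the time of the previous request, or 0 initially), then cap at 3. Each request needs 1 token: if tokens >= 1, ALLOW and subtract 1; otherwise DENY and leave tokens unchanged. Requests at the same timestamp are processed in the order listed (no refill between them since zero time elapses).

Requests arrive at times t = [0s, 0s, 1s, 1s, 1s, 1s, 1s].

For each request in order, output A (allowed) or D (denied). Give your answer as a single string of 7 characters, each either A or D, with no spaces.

Answer: AAAAADD

Derivation:
Simulating step by step:
  req#1 t=0s: ALLOW
  req#2 t=0s: ALLOW
  req#3 t=1s: ALLOW
  req#4 t=1s: ALLOW
  req#5 t=1s: ALLOW
  req#6 t=1s: DENY
  req#7 t=1s: DENY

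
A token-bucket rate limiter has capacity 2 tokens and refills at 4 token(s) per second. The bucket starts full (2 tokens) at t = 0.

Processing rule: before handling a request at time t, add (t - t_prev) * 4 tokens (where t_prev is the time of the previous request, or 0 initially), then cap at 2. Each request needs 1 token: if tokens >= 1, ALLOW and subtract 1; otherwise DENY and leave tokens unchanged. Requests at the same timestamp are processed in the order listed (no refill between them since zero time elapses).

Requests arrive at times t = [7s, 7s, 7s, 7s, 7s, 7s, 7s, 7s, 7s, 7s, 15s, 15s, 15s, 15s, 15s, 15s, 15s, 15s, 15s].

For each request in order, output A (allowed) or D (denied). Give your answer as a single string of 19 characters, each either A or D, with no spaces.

Simulating step by step:
  req#1 t=7s: ALLOW
  req#2 t=7s: ALLOW
  req#3 t=7s: DENY
  req#4 t=7s: DENY
  req#5 t=7s: DENY
  req#6 t=7s: DENY
  req#7 t=7s: DENY
  req#8 t=7s: DENY
  req#9 t=7s: DENY
  req#10 t=7s: DENY
  req#11 t=15s: ALLOW
  req#12 t=15s: ALLOW
  req#13 t=15s: DENY
  req#14 t=15s: DENY
  req#15 t=15s: DENY
  req#16 t=15s: DENY
  req#17 t=15s: DENY
  req#18 t=15s: DENY
  req#19 t=15s: DENY

Answer: AADDDDDDDDAADDDDDDD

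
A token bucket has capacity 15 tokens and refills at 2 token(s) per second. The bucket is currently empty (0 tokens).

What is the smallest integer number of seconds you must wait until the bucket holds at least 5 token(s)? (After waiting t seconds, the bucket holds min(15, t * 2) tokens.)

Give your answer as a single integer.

Answer: 3

Derivation:
Need t * 2 >= 5, so t >= 5/2.
Smallest integer t = ceil(5/2) = 3.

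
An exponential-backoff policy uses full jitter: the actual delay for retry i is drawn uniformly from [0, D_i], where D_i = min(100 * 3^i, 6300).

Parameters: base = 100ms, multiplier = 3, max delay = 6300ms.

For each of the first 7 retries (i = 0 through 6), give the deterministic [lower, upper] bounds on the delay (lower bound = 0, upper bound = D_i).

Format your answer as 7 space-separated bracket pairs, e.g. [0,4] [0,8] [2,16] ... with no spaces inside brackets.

Answer: [0,100] [0,300] [0,900] [0,2700] [0,6300] [0,6300] [0,6300]

Derivation:
Computing bounds per retry:
  i=0: D_i=min(100*3^0,6300)=100, bounds=[0,100]
  i=1: D_i=min(100*3^1,6300)=300, bounds=[0,300]
  i=2: D_i=min(100*3^2,6300)=900, bounds=[0,900]
  i=3: D_i=min(100*3^3,6300)=2700, bounds=[0,2700]
  i=4: D_i=min(100*3^4,6300)=6300, bounds=[0,6300]
  i=5: D_i=min(100*3^5,6300)=6300, bounds=[0,6300]
  i=6: D_i=min(100*3^6,6300)=6300, bounds=[0,6300]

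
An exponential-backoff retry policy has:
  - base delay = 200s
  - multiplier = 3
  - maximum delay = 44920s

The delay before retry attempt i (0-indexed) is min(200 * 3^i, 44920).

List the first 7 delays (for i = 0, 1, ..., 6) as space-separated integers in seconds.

Answer: 200 600 1800 5400 16200 44920 44920

Derivation:
Computing each delay:
  i=0: min(200*3^0, 44920) = 200
  i=1: min(200*3^1, 44920) = 600
  i=2: min(200*3^2, 44920) = 1800
  i=3: min(200*3^3, 44920) = 5400
  i=4: min(200*3^4, 44920) = 16200
  i=5: min(200*3^5, 44920) = 44920
  i=6: min(200*3^6, 44920) = 44920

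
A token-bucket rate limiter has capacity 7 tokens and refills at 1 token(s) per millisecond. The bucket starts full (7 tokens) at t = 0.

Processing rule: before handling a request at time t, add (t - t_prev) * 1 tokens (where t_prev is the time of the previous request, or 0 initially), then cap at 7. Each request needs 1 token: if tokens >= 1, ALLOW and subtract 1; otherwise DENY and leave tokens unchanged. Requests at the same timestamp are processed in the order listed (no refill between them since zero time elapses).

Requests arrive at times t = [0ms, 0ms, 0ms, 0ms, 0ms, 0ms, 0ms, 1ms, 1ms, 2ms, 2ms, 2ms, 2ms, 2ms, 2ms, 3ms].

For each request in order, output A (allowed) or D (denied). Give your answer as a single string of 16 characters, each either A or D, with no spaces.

Answer: AAAAAAAADADDDDDA

Derivation:
Simulating step by step:
  req#1 t=0ms: ALLOW
  req#2 t=0ms: ALLOW
  req#3 t=0ms: ALLOW
  req#4 t=0ms: ALLOW
  req#5 t=0ms: ALLOW
  req#6 t=0ms: ALLOW
  req#7 t=0ms: ALLOW
  req#8 t=1ms: ALLOW
  req#9 t=1ms: DENY
  req#10 t=2ms: ALLOW
  req#11 t=2ms: DENY
  req#12 t=2ms: DENY
  req#13 t=2ms: DENY
  req#14 t=2ms: DENY
  req#15 t=2ms: DENY
  req#16 t=3ms: ALLOW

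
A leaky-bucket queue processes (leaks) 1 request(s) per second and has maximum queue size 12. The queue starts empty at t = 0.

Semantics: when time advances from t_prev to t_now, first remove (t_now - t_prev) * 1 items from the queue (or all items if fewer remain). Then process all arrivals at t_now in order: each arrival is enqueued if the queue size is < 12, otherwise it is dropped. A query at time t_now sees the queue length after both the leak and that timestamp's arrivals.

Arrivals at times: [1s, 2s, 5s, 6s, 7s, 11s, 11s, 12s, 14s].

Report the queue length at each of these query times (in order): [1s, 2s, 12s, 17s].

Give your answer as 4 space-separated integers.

Queue lengths at query times:
  query t=1s: backlog = 1
  query t=2s: backlog = 1
  query t=12s: backlog = 2
  query t=17s: backlog = 0

Answer: 1 1 2 0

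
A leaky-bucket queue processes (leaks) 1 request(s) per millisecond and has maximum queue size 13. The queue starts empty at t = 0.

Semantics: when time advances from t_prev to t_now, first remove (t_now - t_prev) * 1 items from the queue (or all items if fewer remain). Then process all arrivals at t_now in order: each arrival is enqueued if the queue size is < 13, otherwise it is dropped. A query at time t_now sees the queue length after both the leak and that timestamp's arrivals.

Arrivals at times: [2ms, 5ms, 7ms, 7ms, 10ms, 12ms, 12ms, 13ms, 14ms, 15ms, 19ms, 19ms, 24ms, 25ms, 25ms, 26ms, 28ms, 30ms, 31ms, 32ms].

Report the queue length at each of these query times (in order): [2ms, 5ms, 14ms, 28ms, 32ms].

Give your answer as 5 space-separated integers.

Queue lengths at query times:
  query t=2ms: backlog = 1
  query t=5ms: backlog = 1
  query t=14ms: backlog = 2
  query t=28ms: backlog = 1
  query t=32ms: backlog = 1

Answer: 1 1 2 1 1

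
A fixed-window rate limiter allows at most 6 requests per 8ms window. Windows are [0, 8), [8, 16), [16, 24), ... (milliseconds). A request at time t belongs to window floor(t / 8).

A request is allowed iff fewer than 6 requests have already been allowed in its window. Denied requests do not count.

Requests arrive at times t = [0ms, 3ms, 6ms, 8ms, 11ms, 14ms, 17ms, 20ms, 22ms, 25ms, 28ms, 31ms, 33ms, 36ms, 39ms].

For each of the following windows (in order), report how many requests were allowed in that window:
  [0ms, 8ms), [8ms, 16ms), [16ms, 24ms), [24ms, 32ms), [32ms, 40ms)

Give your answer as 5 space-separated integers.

Processing requests:
  req#1 t=0ms (window 0): ALLOW
  req#2 t=3ms (window 0): ALLOW
  req#3 t=6ms (window 0): ALLOW
  req#4 t=8ms (window 1): ALLOW
  req#5 t=11ms (window 1): ALLOW
  req#6 t=14ms (window 1): ALLOW
  req#7 t=17ms (window 2): ALLOW
  req#8 t=20ms (window 2): ALLOW
  req#9 t=22ms (window 2): ALLOW
  req#10 t=25ms (window 3): ALLOW
  req#11 t=28ms (window 3): ALLOW
  req#12 t=31ms (window 3): ALLOW
  req#13 t=33ms (window 4): ALLOW
  req#14 t=36ms (window 4): ALLOW
  req#15 t=39ms (window 4): ALLOW

Allowed counts by window: 3 3 3 3 3

Answer: 3 3 3 3 3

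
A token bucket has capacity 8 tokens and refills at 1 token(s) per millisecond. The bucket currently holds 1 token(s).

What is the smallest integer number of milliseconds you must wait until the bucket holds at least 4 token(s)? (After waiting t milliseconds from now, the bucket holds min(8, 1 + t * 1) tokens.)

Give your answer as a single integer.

Need 1 + t * 1 >= 4, so t >= 3/1.
Smallest integer t = ceil(3/1) = 3.

Answer: 3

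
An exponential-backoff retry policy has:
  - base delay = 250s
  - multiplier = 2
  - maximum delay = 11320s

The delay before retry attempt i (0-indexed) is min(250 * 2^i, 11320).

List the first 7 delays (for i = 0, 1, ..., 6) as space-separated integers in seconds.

Computing each delay:
  i=0: min(250*2^0, 11320) = 250
  i=1: min(250*2^1, 11320) = 500
  i=2: min(250*2^2, 11320) = 1000
  i=3: min(250*2^3, 11320) = 2000
  i=4: min(250*2^4, 11320) = 4000
  i=5: min(250*2^5, 11320) = 8000
  i=6: min(250*2^6, 11320) = 11320

Answer: 250 500 1000 2000 4000 8000 11320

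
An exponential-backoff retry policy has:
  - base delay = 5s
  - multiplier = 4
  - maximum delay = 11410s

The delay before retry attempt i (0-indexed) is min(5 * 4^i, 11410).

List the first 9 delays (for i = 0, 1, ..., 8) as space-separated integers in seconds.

Computing each delay:
  i=0: min(5*4^0, 11410) = 5
  i=1: min(5*4^1, 11410) = 20
  i=2: min(5*4^2, 11410) = 80
  i=3: min(5*4^3, 11410) = 320
  i=4: min(5*4^4, 11410) = 1280
  i=5: min(5*4^5, 11410) = 5120
  i=6: min(5*4^6, 11410) = 11410
  i=7: min(5*4^7, 11410) = 11410
  i=8: min(5*4^8, 11410) = 11410

Answer: 5 20 80 320 1280 5120 11410 11410 11410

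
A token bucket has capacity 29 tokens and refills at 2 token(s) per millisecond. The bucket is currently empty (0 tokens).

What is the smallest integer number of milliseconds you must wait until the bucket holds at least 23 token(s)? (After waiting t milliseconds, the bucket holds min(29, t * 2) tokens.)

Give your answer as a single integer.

Answer: 12

Derivation:
Need t * 2 >= 23, so t >= 23/2.
Smallest integer t = ceil(23/2) = 12.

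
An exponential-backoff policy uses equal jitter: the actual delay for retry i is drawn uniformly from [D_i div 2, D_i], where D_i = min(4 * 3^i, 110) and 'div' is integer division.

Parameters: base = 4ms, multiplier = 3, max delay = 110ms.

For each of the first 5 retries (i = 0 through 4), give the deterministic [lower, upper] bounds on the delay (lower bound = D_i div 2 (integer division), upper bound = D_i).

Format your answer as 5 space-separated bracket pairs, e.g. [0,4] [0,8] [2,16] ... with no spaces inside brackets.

Computing bounds per retry:
  i=0: D_i=min(4*3^0,110)=4, bounds=[2,4]
  i=1: D_i=min(4*3^1,110)=12, bounds=[6,12]
  i=2: D_i=min(4*3^2,110)=36, bounds=[18,36]
  i=3: D_i=min(4*3^3,110)=108, bounds=[54,108]
  i=4: D_i=min(4*3^4,110)=110, bounds=[55,110]

Answer: [2,4] [6,12] [18,36] [54,108] [55,110]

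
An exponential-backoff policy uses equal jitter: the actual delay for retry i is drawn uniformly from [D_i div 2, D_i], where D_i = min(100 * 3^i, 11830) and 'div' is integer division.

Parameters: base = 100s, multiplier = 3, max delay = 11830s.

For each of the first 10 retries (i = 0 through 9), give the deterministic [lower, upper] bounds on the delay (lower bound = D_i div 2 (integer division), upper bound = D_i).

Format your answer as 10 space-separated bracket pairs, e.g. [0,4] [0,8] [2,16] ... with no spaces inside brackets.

Answer: [50,100] [150,300] [450,900] [1350,2700] [4050,8100] [5915,11830] [5915,11830] [5915,11830] [5915,11830] [5915,11830]

Derivation:
Computing bounds per retry:
  i=0: D_i=min(100*3^0,11830)=100, bounds=[50,100]
  i=1: D_i=min(100*3^1,11830)=300, bounds=[150,300]
  i=2: D_i=min(100*3^2,11830)=900, bounds=[450,900]
  i=3: D_i=min(100*3^3,11830)=2700, bounds=[1350,2700]
  i=4: D_i=min(100*3^4,11830)=8100, bounds=[4050,8100]
  i=5: D_i=min(100*3^5,11830)=11830, bounds=[5915,11830]
  i=6: D_i=min(100*3^6,11830)=11830, bounds=[5915,11830]
  i=7: D_i=min(100*3^7,11830)=11830, bounds=[5915,11830]
  i=8: D_i=min(100*3^8,11830)=11830, bounds=[5915,11830]
  i=9: D_i=min(100*3^9,11830)=11830, bounds=[5915,11830]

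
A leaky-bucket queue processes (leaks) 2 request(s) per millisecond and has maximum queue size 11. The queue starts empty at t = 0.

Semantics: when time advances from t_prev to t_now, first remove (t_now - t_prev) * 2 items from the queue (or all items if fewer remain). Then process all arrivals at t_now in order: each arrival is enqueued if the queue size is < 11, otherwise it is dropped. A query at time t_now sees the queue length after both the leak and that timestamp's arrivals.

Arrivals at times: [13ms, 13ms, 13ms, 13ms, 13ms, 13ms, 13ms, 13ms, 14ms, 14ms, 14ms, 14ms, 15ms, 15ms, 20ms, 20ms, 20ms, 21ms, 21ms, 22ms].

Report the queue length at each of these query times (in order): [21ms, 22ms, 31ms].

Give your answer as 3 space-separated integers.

Queue lengths at query times:
  query t=21ms: backlog = 3
  query t=22ms: backlog = 2
  query t=31ms: backlog = 0

Answer: 3 2 0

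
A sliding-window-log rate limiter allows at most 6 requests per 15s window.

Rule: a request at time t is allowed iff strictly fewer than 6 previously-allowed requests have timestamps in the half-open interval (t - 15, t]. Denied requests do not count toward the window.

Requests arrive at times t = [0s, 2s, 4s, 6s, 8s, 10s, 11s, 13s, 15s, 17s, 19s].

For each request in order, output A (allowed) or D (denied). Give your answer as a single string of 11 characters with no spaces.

Tracking allowed requests in the window:
  req#1 t=0s: ALLOW
  req#2 t=2s: ALLOW
  req#3 t=4s: ALLOW
  req#4 t=6s: ALLOW
  req#5 t=8s: ALLOW
  req#6 t=10s: ALLOW
  req#7 t=11s: DENY
  req#8 t=13s: DENY
  req#9 t=15s: ALLOW
  req#10 t=17s: ALLOW
  req#11 t=19s: ALLOW

Answer: AAAAAADDAAA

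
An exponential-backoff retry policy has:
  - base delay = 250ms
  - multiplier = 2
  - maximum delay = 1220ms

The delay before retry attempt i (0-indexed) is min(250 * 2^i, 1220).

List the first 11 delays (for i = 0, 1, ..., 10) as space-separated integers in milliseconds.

Answer: 250 500 1000 1220 1220 1220 1220 1220 1220 1220 1220

Derivation:
Computing each delay:
  i=0: min(250*2^0, 1220) = 250
  i=1: min(250*2^1, 1220) = 500
  i=2: min(250*2^2, 1220) = 1000
  i=3: min(250*2^3, 1220) = 1220
  i=4: min(250*2^4, 1220) = 1220
  i=5: min(250*2^5, 1220) = 1220
  i=6: min(250*2^6, 1220) = 1220
  i=7: min(250*2^7, 1220) = 1220
  i=8: min(250*2^8, 1220) = 1220
  i=9: min(250*2^9, 1220) = 1220
  i=10: min(250*2^10, 1220) = 1220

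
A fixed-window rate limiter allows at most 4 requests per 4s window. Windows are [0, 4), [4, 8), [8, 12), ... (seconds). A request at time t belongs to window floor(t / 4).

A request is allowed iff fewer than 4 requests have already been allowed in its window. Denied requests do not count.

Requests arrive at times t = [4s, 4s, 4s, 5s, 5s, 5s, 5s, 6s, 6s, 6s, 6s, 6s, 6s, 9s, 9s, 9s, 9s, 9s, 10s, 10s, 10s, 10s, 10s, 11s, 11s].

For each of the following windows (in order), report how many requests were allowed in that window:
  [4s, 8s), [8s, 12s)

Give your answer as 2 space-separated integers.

Answer: 4 4

Derivation:
Processing requests:
  req#1 t=4s (window 1): ALLOW
  req#2 t=4s (window 1): ALLOW
  req#3 t=4s (window 1): ALLOW
  req#4 t=5s (window 1): ALLOW
  req#5 t=5s (window 1): DENY
  req#6 t=5s (window 1): DENY
  req#7 t=5s (window 1): DENY
  req#8 t=6s (window 1): DENY
  req#9 t=6s (window 1): DENY
  req#10 t=6s (window 1): DENY
  req#11 t=6s (window 1): DENY
  req#12 t=6s (window 1): DENY
  req#13 t=6s (window 1): DENY
  req#14 t=9s (window 2): ALLOW
  req#15 t=9s (window 2): ALLOW
  req#16 t=9s (window 2): ALLOW
  req#17 t=9s (window 2): ALLOW
  req#18 t=9s (window 2): DENY
  req#19 t=10s (window 2): DENY
  req#20 t=10s (window 2): DENY
  req#21 t=10s (window 2): DENY
  req#22 t=10s (window 2): DENY
  req#23 t=10s (window 2): DENY
  req#24 t=11s (window 2): DENY
  req#25 t=11s (window 2): DENY

Allowed counts by window: 4 4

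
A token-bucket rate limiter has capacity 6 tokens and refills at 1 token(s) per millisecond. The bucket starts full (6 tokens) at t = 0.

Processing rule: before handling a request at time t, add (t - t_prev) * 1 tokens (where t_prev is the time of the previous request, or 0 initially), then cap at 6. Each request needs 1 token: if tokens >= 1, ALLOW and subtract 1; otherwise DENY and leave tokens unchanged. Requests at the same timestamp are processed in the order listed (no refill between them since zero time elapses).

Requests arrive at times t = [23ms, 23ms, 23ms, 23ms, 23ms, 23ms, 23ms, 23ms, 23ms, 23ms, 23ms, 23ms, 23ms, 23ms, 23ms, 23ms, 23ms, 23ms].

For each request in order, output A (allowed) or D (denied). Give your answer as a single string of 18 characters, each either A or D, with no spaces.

Answer: AAAAAADDDDDDDDDDDD

Derivation:
Simulating step by step:
  req#1 t=23ms: ALLOW
  req#2 t=23ms: ALLOW
  req#3 t=23ms: ALLOW
  req#4 t=23ms: ALLOW
  req#5 t=23ms: ALLOW
  req#6 t=23ms: ALLOW
  req#7 t=23ms: DENY
  req#8 t=23ms: DENY
  req#9 t=23ms: DENY
  req#10 t=23ms: DENY
  req#11 t=23ms: DENY
  req#12 t=23ms: DENY
  req#13 t=23ms: DENY
  req#14 t=23ms: DENY
  req#15 t=23ms: DENY
  req#16 t=23ms: DENY
  req#17 t=23ms: DENY
  req#18 t=23ms: DENY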